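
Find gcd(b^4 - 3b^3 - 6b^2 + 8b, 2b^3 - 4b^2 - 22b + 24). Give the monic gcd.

b^2 - 5b + 4

Apply the Euclidean algorithm:
  b^4 - 3b^3 - 6b^2 + 8b = ((1/2)b - 1/2)(2b^3 - 4b^2 - 22b + 24) + (3b^2 - 15b + 12)
  2b^3 - 4b^2 - 22b + 24 = ((2/3)b + 2)(3b^2 - 15b + 12) + (0)
Last nonzero remainder: 3b^2 - 15b + 12. Dividing through by 3 gives the monic gcd b^2 - 5b + 4.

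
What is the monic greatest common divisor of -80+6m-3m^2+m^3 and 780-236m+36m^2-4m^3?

-5+m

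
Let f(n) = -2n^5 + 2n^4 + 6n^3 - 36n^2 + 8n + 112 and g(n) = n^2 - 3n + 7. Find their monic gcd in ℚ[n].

Euclidean algorithm in ℚ[n]:
  -2n^5 + 2n^4 + 6n^3 - 36n^2 + 8n + 112 = (-2n^3 - 4n^2 + 8n + 16)(n^2 - 3n + 7) + (0)
The last nonzero remainder n^2 - 3n + 7 is already monic.

n^2 - 3n + 7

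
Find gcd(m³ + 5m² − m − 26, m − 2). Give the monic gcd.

Euclidean algorithm in ℚ[m]:
  m³ + 5m² − m − 26 = (m² + 7m + 13)(m − 2) + (0)
The last nonzero remainder m − 2 is already monic.

m − 2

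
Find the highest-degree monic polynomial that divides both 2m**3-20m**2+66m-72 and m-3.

By polynomial division,
  2m**3-20m**2+66m-72 = (2m**2-14m+24)(m-3) + (0)
The last nonzero remainder m-3 is already monic.

m-3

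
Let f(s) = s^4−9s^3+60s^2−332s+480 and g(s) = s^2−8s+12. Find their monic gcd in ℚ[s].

s^2−8s+12

Euclidean algorithm in ℚ[s]:
  s^4−9s^3+60s^2−332s+480 = (s^2−s+40)(s^2−8s+12) + (0)
The last nonzero remainder s^2−8s+12 is already monic.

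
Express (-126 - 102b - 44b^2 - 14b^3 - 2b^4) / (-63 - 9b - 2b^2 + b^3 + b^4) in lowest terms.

(-6 - 2b)/(-3 + b)

By polynomial division,
  -2b^4 - 14b^3 - 44b^2 - 102b - 126 = (-2)(b^4 + b^3 - 2b^2 - 9b - 63) + (-12b^3 - 48b^2 - 120b - 252)
  b^4 + b^3 - 2b^2 - 9b - 63 = (-(1/12)b + 1/4)(-12b^3 - 48b^2 - 120b - 252) + (0)
Last nonzero remainder: -12b^3 - 48b^2 - 120b - 252. Dividing through by -12 gives the monic gcd b^3 + 4b^2 + 10b + 21.
Cancel b^3 + 4b^2 + 10b + 21 from numerator and denominator to get the reduced form.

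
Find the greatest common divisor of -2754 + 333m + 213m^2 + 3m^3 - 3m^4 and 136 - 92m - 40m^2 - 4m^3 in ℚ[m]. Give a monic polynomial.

34 + 11m + m^2

By polynomial division,
  -3m^4 + 3m^3 + 213m^2 + 333m - 2754 = ((3/4)m - 33/4)(-4m^3 - 40m^2 - 92m + 136) + (-48m^2 - 528m - 1632)
  -4m^3 - 40m^2 - 92m + 136 = ((1/12)m - 1/12)(-48m^2 - 528m - 1632) + (0)
Last nonzero remainder: -48m^2 - 528m - 1632. Dividing through by -48 gives the monic gcd m^2 + 11m + 34.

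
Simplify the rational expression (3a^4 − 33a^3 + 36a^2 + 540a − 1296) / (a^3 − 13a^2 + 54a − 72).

Apply the Euclidean algorithm:
  3a^4 − 33a^3 + 36a^2 + 540a − 1296 = (3a + 6)(a^3 − 13a^2 + 54a − 72) + (−48a^2 + 432a − 864)
  a^3 − 13a^2 + 54a − 72 = (−(1/48)a + 1/12)(−48a^2 + 432a − 864) + (0)
Last nonzero remainder: −48a^2 + 432a − 864. Dividing through by −48 gives the monic gcd a^2 − 9a + 18.
Cancel a^2 − 9a + 18 from numerator and denominator to get the reduced form.

(3a^2 − 6a − 72)/(a − 4)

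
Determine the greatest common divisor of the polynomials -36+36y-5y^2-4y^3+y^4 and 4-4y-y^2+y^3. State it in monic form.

-2+y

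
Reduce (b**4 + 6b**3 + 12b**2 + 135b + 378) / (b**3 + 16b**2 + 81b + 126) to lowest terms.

(b**2 - 3b + 21)/(b + 7)

Apply the Euclidean algorithm:
  b**4 + 6b**3 + 12b**2 + 135b + 378 = (b - 10)(b**3 + 16b**2 + 81b + 126) + (91b**2 + 819b + 1638)
  b**3 + 16b**2 + 81b + 126 = ((1/91)b + 1/13)(91b**2 + 819b + 1638) + (0)
Last nonzero remainder: 91b**2 + 819b + 1638. Dividing through by 91 gives the monic gcd b**2 + 9b + 18.
Cancel b**2 + 9b + 18 from numerator and denominator to get the reduced form.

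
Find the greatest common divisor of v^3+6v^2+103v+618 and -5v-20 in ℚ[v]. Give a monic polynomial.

Repeated division with remainder:
  v^3+6v^2+103v+618 = (-(1/5)v^2-(2/5)v-19)(-5v-20) + (238)
  -5v-20 = (-(5/238)v-10/119)(238) + (0)
The last nonzero remainder is the constant 238, so the polynomials are coprime and gcd = 1.

1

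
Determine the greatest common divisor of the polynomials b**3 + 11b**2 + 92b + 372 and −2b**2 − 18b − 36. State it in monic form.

b + 6

By polynomial division,
  b**3 + 11b**2 + 92b + 372 = (−(1/2)b − 1)(−2b**2 − 18b − 36) + (56b + 336)
  −2b**2 − 18b − 36 = (−(1/28)b − 3/28)(56b + 336) + (0)
Last nonzero remainder: 56b + 336. Dividing through by 56 gives the monic gcd b + 6.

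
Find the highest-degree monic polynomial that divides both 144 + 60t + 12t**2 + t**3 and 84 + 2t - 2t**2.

Repeated division with remainder:
  t**3 + 12t**2 + 60t + 144 = (-(1/2)t - 13/2)(-2t**2 + 2t + 84) + (115t + 690)
  -2t**2 + 2t + 84 = (-(2/115)t + 14/115)(115t + 690) + (0)
Last nonzero remainder: 115t + 690. Dividing through by 115 gives the monic gcd t + 6.

6 + t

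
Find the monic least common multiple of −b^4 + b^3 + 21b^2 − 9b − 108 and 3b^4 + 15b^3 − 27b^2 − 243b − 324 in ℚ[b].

Euclidean algorithm in ℚ[b]:
  −b^4 + b^3 + 21b^2 − 9b − 108 = (−1/3)(3b^4 + 15b^3 − 27b^2 − 243b − 324) + (6b^3 + 12b^2 − 90b − 216)
  3b^4 + 15b^3 − 27b^2 − 243b − 324 = ((1/2)b + 3/2)(6b^3 + 12b^2 − 90b − 216) + (0)
Last nonzero remainder: 6b^3 + 12b^2 − 90b − 216. Dividing through by 6 gives the monic gcd b^3 + 2b^2 − 15b − 36.
Then lcm(f, g) = f·g / gcd(f, g); expanding and making the result monic gives the answer.

b^5 + 2b^4 − 24b^3 − 54b^2 + 135b + 324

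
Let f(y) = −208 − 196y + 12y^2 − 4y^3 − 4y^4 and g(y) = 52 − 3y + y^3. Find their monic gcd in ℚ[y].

52 − 3y + y^3

Euclidean algorithm in ℚ[y]:
  −4y^4 − 4y^3 + 12y^2 − 196y − 208 = (−4y − 4)(y^3 − 3y + 52) + (0)
The last nonzero remainder y^3 − 3y + 52 is already monic.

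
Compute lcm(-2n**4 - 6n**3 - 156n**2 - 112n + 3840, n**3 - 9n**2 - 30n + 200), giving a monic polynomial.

n**5 - 7n**4 + 48n**3 - 724n**2 - 2480n + 19200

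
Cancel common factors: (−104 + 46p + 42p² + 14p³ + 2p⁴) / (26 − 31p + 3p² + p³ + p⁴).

(8 + 2p)/(−2 + p)

Euclidean algorithm in ℚ[p]:
  2p⁴ + 14p³ + 42p² + 46p − 104 = (2)(p⁴ + p³ + 3p² − 31p + 26) + (12p³ + 36p² + 108p − 156)
  p⁴ + p³ + 3p² − 31p + 26 = ((1/12)p − 1/6)(12p³ + 36p² + 108p − 156) + (0)
Last nonzero remainder: 12p³ + 36p² + 108p − 156. Dividing through by 12 gives the monic gcd p³ + 3p² + 9p − 13.
Cancel p³ + 3p² + 9p − 13 from numerator and denominator to get the reduced form.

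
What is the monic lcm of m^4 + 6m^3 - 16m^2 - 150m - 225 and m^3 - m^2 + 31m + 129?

m^6 + 2m^5 + 3m^4 + 172m^3 - 313m^2 - 5550m - 9675

Apply the Euclidean algorithm:
  m^4 + 6m^3 - 16m^2 - 150m - 225 = (m + 7)(m^3 - m^2 + 31m + 129) + (-40m^2 - 496m - 1128)
  m^3 - m^2 + 31m + 129 = (-(1/40)m + 67/200)(-40m^2 - 496m - 1128) + ((4224/25)m + 12672/25)
  -40m^2 - 496m - 1128 = (-(125/528)m - 1175/528)((4224/25)m + 12672/25) + (0)
Last nonzero remainder: (4224/25)m + 12672/25. Dividing through by 4224/25 gives the monic gcd m + 3.
Then lcm(f, g) = f·g / gcd(f, g); expanding and making the result monic gives the answer.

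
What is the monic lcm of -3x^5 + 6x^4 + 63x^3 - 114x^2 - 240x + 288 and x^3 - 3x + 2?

x^6 - 3x^5 - 19x^4 + 59x^3 + 42x^2 - 176x + 96

By polynomial division,
  -3x^5 + 6x^4 + 63x^3 - 114x^2 - 240x + 288 = (-3x^2 + 6x + 54)(x^3 - 3x + 2) + (-90x^2 - 90x + 180)
  x^3 - 3x + 2 = (-(1/90)x + 1/90)(-90x^2 - 90x + 180) + (0)
Last nonzero remainder: -90x^2 - 90x + 180. Dividing through by -90 gives the monic gcd x^2 + x - 2.
Then lcm(f, g) = f·g / gcd(f, g); expanding and making the result monic gives the answer.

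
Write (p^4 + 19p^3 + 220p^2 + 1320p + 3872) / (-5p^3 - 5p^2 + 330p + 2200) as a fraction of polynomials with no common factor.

By polynomial division,
  p^4 + 19p^3 + 220p^2 + 1320p + 3872 = (-(1/5)p - 18/5)(-5p^3 - 5p^2 + 330p + 2200) + (268p^2 + 2948p + 11792)
  -5p^3 - 5p^2 + 330p + 2200 = (-(5/268)p + 25/134)(268p^2 + 2948p + 11792) + (0)
Last nonzero remainder: 268p^2 + 2948p + 11792. Dividing through by 268 gives the monic gcd p^2 + 11p + 44.
Cancel p^2 + 11p + 44 from numerator and denominator to get the reduced form.

(-p^2 - 8p - 88)/(5p - 50)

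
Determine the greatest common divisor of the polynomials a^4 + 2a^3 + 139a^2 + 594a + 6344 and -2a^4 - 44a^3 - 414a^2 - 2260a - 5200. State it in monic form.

a^2 + 7a + 52

By polynomial division,
  a^4 + 2a^3 + 139a^2 + 594a + 6344 = (-1/2)(-2a^4 - 44a^3 - 414a^2 - 2260a - 5200) + (-20a^3 - 68a^2 - 536a + 3744)
  -2a^4 - 44a^3 - 414a^2 - 2260a - 5200 = ((1/10)a + 93/50)(-20a^3 - 68a^2 - 536a + 3744) + (-(5848/25)a^2 - (40936/25)a - 304096/25)
  -20a^3 - 68a^2 - 536a + 3744 = ((125/1462)a - 225/731)(-(5848/25)a^2 - (40936/25)a - 304096/25) + (0)
Last nonzero remainder: -(5848/25)a^2 - (40936/25)a - 304096/25. Dividing through by -5848/25 gives the monic gcd a^2 + 7a + 52.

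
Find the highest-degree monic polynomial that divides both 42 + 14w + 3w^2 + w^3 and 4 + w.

1

Apply the Euclidean algorithm:
  w^3 + 3w^2 + 14w + 42 = (w^2 - w + 18)(w + 4) + (-30)
  w + 4 = (-(1/30)w - 2/15)(-30) + (0)
The last nonzero remainder is the constant -30, so the polynomials are coprime and gcd = 1.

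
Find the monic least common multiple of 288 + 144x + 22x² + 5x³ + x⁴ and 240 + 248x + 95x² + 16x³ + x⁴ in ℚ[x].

5760 + 5472x + 2024x² + 442x³ + 87x⁴ + 14x⁵ + x⁶

By polynomial division,
  x⁴ + 5x³ + 22x² + 144x + 288 = (x⁴ + 16x³ + 95x² + 248x + 240) + (-11x³ - 73x² - 104x + 48)
  x⁴ + 16x³ + 95x² + 248x + 240 = (-(1/11)x - 103/121)(-11x³ - 73x² - 104x + 48) + ((2832/121)x² + (19824/121)x + 33984/121)
  -11x³ - 73x² - 104x + 48 = (-(1331/2832)x + 121/708)((2832/121)x² + (19824/121)x + 33984/121) + (0)
Last nonzero remainder: (2832/121)x² + (19824/121)x + 33984/121. Dividing through by 2832/121 gives the monic gcd x² + 7x + 12.
Then lcm(f, g) = f·g / gcd(f, g); expanding and making the result monic gives the answer.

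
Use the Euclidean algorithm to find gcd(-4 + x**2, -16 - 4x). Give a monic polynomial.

1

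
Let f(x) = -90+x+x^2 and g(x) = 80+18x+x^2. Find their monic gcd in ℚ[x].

10+x

Repeated division with remainder:
  x^2+x-90 = (x^2+18x+80) + (-17x-170)
  x^2+18x+80 = (-(1/17)x-8/17)(-17x-170) + (0)
Last nonzero remainder: -17x-170. Dividing through by -17 gives the monic gcd x+10.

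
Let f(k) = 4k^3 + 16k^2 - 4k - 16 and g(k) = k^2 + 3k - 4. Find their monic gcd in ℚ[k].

Apply the Euclidean algorithm:
  4k^3 + 16k^2 - 4k - 16 = (4k + 4)(k^2 + 3k - 4) + (0)
The last nonzero remainder k^2 + 3k - 4 is already monic.

k^2 + 3k - 4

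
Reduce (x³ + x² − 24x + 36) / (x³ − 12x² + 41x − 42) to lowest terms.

(x + 6)/(x − 7)

Repeated division with remainder:
  x³ + x² − 24x + 36 = (x³ − 12x² + 41x − 42) + (13x² − 65x + 78)
  x³ − 12x² + 41x − 42 = ((1/13)x − 7/13)(13x² − 65x + 78) + (0)
Last nonzero remainder: 13x² − 65x + 78. Dividing through by 13 gives the monic gcd x² − 5x + 6.
Cancel x² − 5x + 6 from numerator and denominator to get the reduced form.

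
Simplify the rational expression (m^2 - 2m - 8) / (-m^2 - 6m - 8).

(-m + 4)/(m + 4)

Apply the Euclidean algorithm:
  m^2 - 2m - 8 = (-1)(-m^2 - 6m - 8) + (-8m - 16)
  -m^2 - 6m - 8 = ((1/8)m + 1/2)(-8m - 16) + (0)
Last nonzero remainder: -8m - 16. Dividing through by -8 gives the monic gcd m + 2.
Cancel m + 2 from numerator and denominator to get the reduced form.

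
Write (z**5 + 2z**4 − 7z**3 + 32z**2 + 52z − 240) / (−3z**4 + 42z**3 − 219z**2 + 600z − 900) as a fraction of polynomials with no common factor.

Apply the Euclidean algorithm:
  z**5 + 2z**4 − 7z**3 + 32z**2 + 52z − 240 = (−(1/3)z − 16/3)(−3z**4 + 42z**3 − 219z**2 + 600z − 900) + (144z**3 − 936z**2 + 2952z − 5040)
  −3z**4 + 42z**3 − 219z**2 + 600z − 900 = (−(1/48)z + 5/32)(144z**3 − 936z**2 + 2952z − 5040) + (−(45/4)z**2 + (135/4)z − 225/2)
  144z**3 − 936z**2 + 2952z − 5040 = (−(64/5)z + 224/5)(−(45/4)z**2 + (135/4)z − 225/2) + (0)
Last nonzero remainder: −(45/4)z**2 + (135/4)z − 225/2. Dividing through by −45/4 gives the monic gcd z**2 − 3z + 10.
Cancel z**2 − 3z + 10 from numerator and denominator to get the reduced form.

(−z**3 − 5z**2 + 2z + 24)/(3z**2 − 33z + 90)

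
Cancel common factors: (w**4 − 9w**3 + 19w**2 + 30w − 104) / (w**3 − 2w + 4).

(w**3 − 11w**2 + 41w − 52)/(w**2 − 2w + 2)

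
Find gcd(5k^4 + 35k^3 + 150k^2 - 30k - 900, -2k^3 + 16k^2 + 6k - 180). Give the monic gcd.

k + 3

Euclidean algorithm in ℚ[k]:
  5k^4 + 35k^3 + 150k^2 - 30k - 900 = (-(5/2)k - 75/2)(-2k^3 + 16k^2 + 6k - 180) + (765k^2 - 255k - 7650)
  -2k^3 + 16k^2 + 6k - 180 = (-(2/765)k + 46/2295)(765k^2 - 255k - 7650) + (-(80/9)k - 80/3)
  765k^2 - 255k - 7650 = (-(1377/16)k + 2295/8)(-(80/9)k - 80/3) + (0)
Last nonzero remainder: -(80/9)k - 80/3. Dividing through by -80/9 gives the monic gcd k + 3.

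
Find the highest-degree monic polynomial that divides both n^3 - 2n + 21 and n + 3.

n + 3

By polynomial division,
  n^3 - 2n + 21 = (n^2 - 3n + 7)(n + 3) + (0)
The last nonzero remainder n + 3 is already monic.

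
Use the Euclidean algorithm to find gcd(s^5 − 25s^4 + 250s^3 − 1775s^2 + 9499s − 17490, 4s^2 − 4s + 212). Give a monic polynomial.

Repeated division with remainder:
  s^5 − 25s^4 + 250s^3 − 1775s^2 + 9499s − 17490 = ((1/4)s^3 − 6s^2 + (173/4)s − 165/2)(4s^2 − 4s + 212) + (0)
Last nonzero remainder: 4s^2 − 4s + 212. Dividing through by 4 gives the monic gcd s^2 − s + 53.

s^2 − s + 53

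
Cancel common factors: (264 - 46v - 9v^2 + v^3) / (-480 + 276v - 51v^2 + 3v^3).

(-66 - 5v + v^2)/(120 - 39v + 3v^2)

By polynomial division,
  v^3 - 9v^2 - 46v + 264 = (1/3)(3v^3 - 51v^2 + 276v - 480) + (8v^2 - 138v + 424)
  3v^3 - 51v^2 + 276v - 480 = ((3/8)v + 3/32)(8v^2 - 138v + 424) + ((2079/16)v - 2079/4)
  8v^2 - 138v + 424 = ((128/2079)v - 1696/2079)((2079/16)v - 2079/4) + (0)
Last nonzero remainder: (2079/16)v - 2079/4. Dividing through by 2079/16 gives the monic gcd v - 4.
Cancel v - 4 from numerator and denominator to get the reduced form.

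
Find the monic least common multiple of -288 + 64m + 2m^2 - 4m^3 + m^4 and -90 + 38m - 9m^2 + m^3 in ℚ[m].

Repeated division with remainder:
  m^4 - 4m^3 + 2m^2 + 64m - 288 = (m + 5)(m^3 - 9m^2 + 38m - 90) + (9m^2 - 36m + 162)
  m^3 - 9m^2 + 38m - 90 = ((1/9)m - 5/9)(9m^2 - 36m + 162) + (0)
Last nonzero remainder: 9m^2 - 36m + 162. Dividing through by 9 gives the monic gcd m^2 - 4m + 18.
Then lcm(f, g) = f·g / gcd(f, g); expanding and making the result monic gives the answer.

1440 - 608m + 54m^2 + 22m^3 - 9m^4 + m^5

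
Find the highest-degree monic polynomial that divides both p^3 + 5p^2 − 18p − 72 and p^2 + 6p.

Apply the Euclidean algorithm:
  p^3 + 5p^2 − 18p − 72 = (p − 1)(p^2 + 6p) + (−12p − 72)
  p^2 + 6p = (−(1/12)p)(−12p − 72) + (0)
Last nonzero remainder: −12p − 72. Dividing through by −12 gives the monic gcd p + 6.

p + 6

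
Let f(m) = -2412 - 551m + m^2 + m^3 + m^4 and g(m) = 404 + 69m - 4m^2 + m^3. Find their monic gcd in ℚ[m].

4 + m

Repeated division with remainder:
  m^4 + m^3 + m^2 - 551m - 2412 = (m + 5)(m^3 - 4m^2 + 69m + 404) + (-48m^2 - 1300m - 4432)
  m^3 - 4m^2 + 69m + 404 = (-(1/48)m + 373/576)(-48m^2 - 1300m - 4432) + ((117865/144)m + 117865/36)
  -48m^2 - 1300m - 4432 = (-(6912/117865)m - 159552/117865)((117865/144)m + 117865/36) + (0)
Last nonzero remainder: (117865/144)m + 117865/36. Dividing through by 117865/144 gives the monic gcd m + 4.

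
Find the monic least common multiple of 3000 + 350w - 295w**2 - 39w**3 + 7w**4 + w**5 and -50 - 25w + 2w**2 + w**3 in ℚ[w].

By polynomial division,
  w**5 + 7w**4 - 39w**3 - 295w**2 + 350w + 3000 = (w**2 + 5w - 24)(w**3 + 2w**2 - 25w - 50) + (-72w**2 + 1800)
  w**3 + 2w**2 - 25w - 50 = (-(1/72)w - 1/36)(-72w**2 + 1800) + (0)
Last nonzero remainder: -72w**2 + 1800. Dividing through by -72 gives the monic gcd w**2 - 25.
Then lcm(f, g) = f·g / gcd(f, g); expanding and making the result monic gives the answer.

6000 + 3700w - 240w**2 - 373w**3 - 25w**4 + 9w**5 + w**6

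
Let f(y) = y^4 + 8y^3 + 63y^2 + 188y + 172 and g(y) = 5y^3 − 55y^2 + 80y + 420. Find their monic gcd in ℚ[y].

Apply the Euclidean algorithm:
  y^4 + 8y^3 + 63y^2 + 188y + 172 = ((1/5)y + 19/5)(5y^3 − 55y^2 + 80y + 420) + (256y^2 − 200y − 1424)
  5y^3 − 55y^2 + 80y + 420 = ((5/256)y − 1635/8192)(256y^2 − 200y − 1424) + ((69525/1024)y + 69525/512)
  256y^2 − 200y − 1424 = ((262144/69525)y − 729088/69525)((69525/1024)y + 69525/512) + (0)
Last nonzero remainder: (69525/1024)y + 69525/512. Dividing through by 69525/1024 gives the monic gcd y + 2.

y + 2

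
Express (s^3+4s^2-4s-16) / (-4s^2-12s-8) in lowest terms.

(-s^2-2s+8)/(4s+4)

Euclidean algorithm in ℚ[s]:
  s^3+4s^2-4s-16 = (-(1/4)s-1/4)(-4s^2-12s-8) + (-9s-18)
  -4s^2-12s-8 = ((4/9)s+4/9)(-9s-18) + (0)
Last nonzero remainder: -9s-18. Dividing through by -9 gives the monic gcd s+2.
Cancel s+2 from numerator and denominator to get the reduced form.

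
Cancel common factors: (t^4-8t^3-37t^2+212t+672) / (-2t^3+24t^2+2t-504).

Repeated division with remainder:
  t^4-8t^3-37t^2+212t+672 = (-(1/2)t-2)(-2t^3+24t^2+2t-504) + (12t^2-36t-336)
  -2t^3+24t^2+2t-504 = (-(1/6)t+3/2)(12t^2-36t-336) + (0)
Last nonzero remainder: 12t^2-36t-336. Dividing through by 12 gives the monic gcd t^2-3t-28.
Cancel t^2-3t-28 from numerator and denominator to get the reduced form.

(-t^2+5t+24)/(2t-18)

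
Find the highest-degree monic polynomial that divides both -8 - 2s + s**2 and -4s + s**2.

-4 + s

Apply the Euclidean algorithm:
  s**2 - 2s - 8 = (s**2 - 4s) + (2s - 8)
  s**2 - 4s = ((1/2)s)(2s - 8) + (0)
Last nonzero remainder: 2s - 8. Dividing through by 2 gives the monic gcd s - 4.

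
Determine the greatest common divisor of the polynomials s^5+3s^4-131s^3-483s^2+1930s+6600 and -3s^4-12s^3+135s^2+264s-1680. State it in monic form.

s^2+s-20

Apply the Euclidean algorithm:
  s^5+3s^4-131s^3-483s^2+1930s+6600 = (-(1/3)s+1/3)(-3s^4-12s^3+135s^2+264s-1680) + (-82s^3-440s^2+1282s+7160)
  -3s^4-12s^3+135s^2+264s-1680 = ((3/82)s-84/1681)(-82s^3-440s^2+1282s+7160) + ((111132/1681)s^2+(111132/1681)s-2222640/1681)
  -82s^3-440s^2+1282s+7160 = (-(68921/55566)s-300899/55566)((111132/1681)s^2+(111132/1681)s-2222640/1681) + (0)
Last nonzero remainder: (111132/1681)s^2+(111132/1681)s-2222640/1681. Dividing through by 111132/1681 gives the monic gcd s^2+s-20.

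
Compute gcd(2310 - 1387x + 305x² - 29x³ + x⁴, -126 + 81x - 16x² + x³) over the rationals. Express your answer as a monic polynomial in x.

42 - 13x + x²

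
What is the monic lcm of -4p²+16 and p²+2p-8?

p³+4p²-4p-16

Repeated division with remainder:
  -4p²+16 = (-4)(p²+2p-8) + (8p-16)
  p²+2p-8 = ((1/8)p+1/2)(8p-16) + (0)
Last nonzero remainder: 8p-16. Dividing through by 8 gives the monic gcd p-2.
Then lcm(f, g) = f·g / gcd(f, g); expanding and making the result monic gives the answer.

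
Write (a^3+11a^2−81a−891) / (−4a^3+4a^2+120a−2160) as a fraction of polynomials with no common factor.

(−a^2−2a+99)/(4a^2−40a+240)

Repeated division with remainder:
  a^3+11a^2−81a−891 = (−1/4)(−4a^3+4a^2+120a−2160) + (12a^2−51a−1431)
  −4a^3+4a^2+120a−2160 = (−(1/3)a−13/12)(12a^2−51a−1431) + (−(1649/4)a−14841/4)
  12a^2−51a−1431 = (−(48/1649)a+636/1649)(−(1649/4)a−14841/4) + (0)
Last nonzero remainder: −(1649/4)a−14841/4. Dividing through by −1649/4 gives the monic gcd a+9.
Cancel a+9 from numerator and denominator to get the reduced form.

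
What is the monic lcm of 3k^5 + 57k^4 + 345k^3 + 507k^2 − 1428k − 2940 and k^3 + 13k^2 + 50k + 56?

k^6 + 23k^5 + 191k^4 + 629k^3 + 200k^2 − 2884k − 3920

Euclidean algorithm in ℚ[k]:
  3k^5 + 57k^4 + 345k^3 + 507k^2 − 1428k − 2940 = (3k^2 + 18k − 39)(k^3 + 13k^2 + 50k + 56) + (−54k^2 − 486k − 756)
  k^3 + 13k^2 + 50k + 56 = (−(1/54)k − 2/27)(−54k^2 − 486k − 756) + (0)
Last nonzero remainder: −54k^2 − 486k − 756. Dividing through by −54 gives the monic gcd k^2 + 9k + 14.
Then lcm(f, g) = f·g / gcd(f, g); expanding and making the result monic gives the answer.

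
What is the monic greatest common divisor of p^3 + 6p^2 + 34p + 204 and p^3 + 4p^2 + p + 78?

p + 6

Repeated division with remainder:
  p^3 + 6p^2 + 34p + 204 = (p^3 + 4p^2 + p + 78) + (2p^2 + 33p + 126)
  p^3 + 4p^2 + p + 78 = ((1/2)p - 25/4)(2p^2 + 33p + 126) + ((577/4)p + 1731/2)
  2p^2 + 33p + 126 = ((8/577)p + 84/577)((577/4)p + 1731/2) + (0)
Last nonzero remainder: (577/4)p + 1731/2. Dividing through by 577/4 gives the monic gcd p + 6.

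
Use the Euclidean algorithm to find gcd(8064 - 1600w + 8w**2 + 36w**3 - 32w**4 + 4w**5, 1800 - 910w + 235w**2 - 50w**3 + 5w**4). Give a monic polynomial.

Euclidean algorithm in ℚ[w]:
  4w**5 - 32w**4 + 36w**3 + 8w**2 - 1600w + 8064 = ((4/5)w + 8/5)(5w**4 - 50w**3 + 235w**2 - 910w + 1800) + (-72w**3 + 360w**2 - 1584w + 5184)
  5w**4 - 50w**3 + 235w**2 - 910w + 1800 = (-(5/72)w + 25/72)(-72w**3 + 360w**2 - 1584w + 5184) + (0)
Last nonzero remainder: -72w**3 + 360w**2 - 1584w + 5184. Dividing through by -72 gives the monic gcd w**3 - 5w**2 + 22w - 72.

-72 + 22w - 5w**2 + w**3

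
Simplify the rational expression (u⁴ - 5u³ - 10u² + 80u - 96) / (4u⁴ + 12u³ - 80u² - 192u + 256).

(u² - 5u + 6)/(4u² + 12u - 16)

By polynomial division,
  u⁴ - 5u³ - 10u² + 80u - 96 = (1/4)(4u⁴ + 12u³ - 80u² - 192u + 256) + (-8u³ + 10u² + 128u - 160)
  4u⁴ + 12u³ - 80u² - 192u + 256 = (-(1/2)u - 17/8)(-8u³ + 10u² + 128u - 160) + ((21/4)u² - 84)
  -8u³ + 10u² + 128u - 160 = (-(32/21)u + 40/21)((21/4)u² - 84) + (0)
Last nonzero remainder: (21/4)u² - 84. Dividing through by 21/4 gives the monic gcd u² - 16.
Cancel u² - 16 from numerator and denominator to get the reduced form.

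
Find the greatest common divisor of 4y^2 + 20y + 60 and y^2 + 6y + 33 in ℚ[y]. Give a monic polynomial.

Euclidean algorithm in ℚ[y]:
  4y^2 + 20y + 60 = (4)(y^2 + 6y + 33) + (-4y - 72)
  y^2 + 6y + 33 = (-(1/4)y + 3)(-4y - 72) + (249)
  -4y - 72 = (-(4/249)y - 24/83)(249) + (0)
The last nonzero remainder is the constant 249, so the polynomials are coprime and gcd = 1.

1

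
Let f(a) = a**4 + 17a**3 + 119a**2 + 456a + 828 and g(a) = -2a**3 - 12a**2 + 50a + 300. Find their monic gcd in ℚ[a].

a + 6

Apply the Euclidean algorithm:
  a**4 + 17a**3 + 119a**2 + 456a + 828 = (-(1/2)a - 11/2)(-2a**3 - 12a**2 + 50a + 300) + (78a**2 + 881a + 2478)
  -2a**3 - 12a**2 + 50a + 300 = (-(1/39)a + 413/3042)(78a**2 + 881a + 2478) + (-(18469/3042)a - 18469/507)
  78a**2 + 881a + 2478 = (-(237276/18469)a - 1256346/18469)(-(18469/3042)a - 18469/507) + (0)
Last nonzero remainder: -(18469/3042)a - 18469/507. Dividing through by -18469/3042 gives the monic gcd a + 6.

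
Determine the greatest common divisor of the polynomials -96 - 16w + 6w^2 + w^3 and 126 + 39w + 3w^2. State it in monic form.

6 + w

Repeated division with remainder:
  w^3 + 6w^2 - 16w - 96 = ((1/3)w - 7/3)(3w^2 + 39w + 126) + (33w + 198)
  3w^2 + 39w + 126 = ((1/11)w + 7/11)(33w + 198) + (0)
Last nonzero remainder: 33w + 198. Dividing through by 33 gives the monic gcd w + 6.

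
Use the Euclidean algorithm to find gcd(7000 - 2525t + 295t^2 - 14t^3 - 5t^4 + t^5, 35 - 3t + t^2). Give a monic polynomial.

35 - 3t + t^2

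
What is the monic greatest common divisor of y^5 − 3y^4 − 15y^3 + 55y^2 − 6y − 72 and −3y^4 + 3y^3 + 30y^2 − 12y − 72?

Euclidean algorithm in ℚ[y]:
  y^5 − 3y^4 − 15y^3 + 55y^2 − 6y − 72 = (−(1/3)y + 2/3)(−3y^4 + 3y^3 + 30y^2 − 12y − 72) + (−7y^3 + 31y^2 − 22y − 24)
  −3y^4 + 3y^3 + 30y^2 − 12y − 72 = ((3/7)y + 72/49)(−7y^3 + 31y^2 − 22y − 24) + (−(300/49)y^2 + (1500/49)y − 1800/49)
  −7y^3 + 31y^2 − 22y − 24 = ((343/300)y + 49/75)(−(300/49)y^2 + (1500/49)y − 1800/49) + (0)
Last nonzero remainder: −(300/49)y^2 + (1500/49)y − 1800/49. Dividing through by −300/49 gives the monic gcd y^2 − 5y + 6.

y^2 − 5y + 6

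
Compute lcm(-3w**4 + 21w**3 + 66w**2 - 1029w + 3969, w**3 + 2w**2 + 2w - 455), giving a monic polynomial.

Euclidean algorithm in ℚ[w]:
  -3w**4 + 21w**3 + 66w**2 - 1029w + 3969 = (-3w + 27)(w**3 + 2w**2 + 2w - 455) + (18w**2 - 2448w + 16254)
  w**3 + 2w**2 + 2w - 455 = ((1/18)w + 23/3)(18w**2 - 2448w + 16254) + (17867w - 125069)
  18w**2 - 2448w + 16254 = ((18/17867)w - 2322/17867)(17867w - 125069) + (0)
Last nonzero remainder: 17867w - 125069. Dividing through by 17867 gives the monic gcd w - 7.
Then lcm(f, g) = f·g / gcd(f, g); expanding and making the result monic gives the answer.

w**6 + 2w**5 - 20w**4 - 310w**3 + 334w**2 + 10388w - 85995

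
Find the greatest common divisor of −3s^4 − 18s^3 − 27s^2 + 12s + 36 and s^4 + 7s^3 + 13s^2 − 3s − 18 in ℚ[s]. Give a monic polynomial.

s^3 + 4s^2 + s − 6

By polynomial division,
  −3s^4 − 18s^3 − 27s^2 + 12s + 36 = (−3)(s^4 + 7s^3 + 13s^2 − 3s − 18) + (3s^3 + 12s^2 + 3s − 18)
  s^4 + 7s^3 + 13s^2 − 3s − 18 = ((1/3)s + 1)(3s^3 + 12s^2 + 3s − 18) + (0)
Last nonzero remainder: 3s^3 + 12s^2 + 3s − 18. Dividing through by 3 gives the monic gcd s^3 + 4s^2 + s − 6.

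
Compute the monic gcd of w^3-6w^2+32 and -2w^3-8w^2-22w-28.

By polynomial division,
  w^3-6w^2+32 = (-1/2)(-2w^3-8w^2-22w-28) + (-10w^2-11w+18)
  -2w^3-8w^2-22w-28 = ((1/5)w+29/50)(-10w^2-11w+18) + (-(961/50)w-961/25)
  -10w^2-11w+18 = ((500/961)w-450/961)(-(961/50)w-961/25) + (0)
Last nonzero remainder: -(961/50)w-961/25. Dividing through by -961/50 gives the monic gcd w+2.

w+2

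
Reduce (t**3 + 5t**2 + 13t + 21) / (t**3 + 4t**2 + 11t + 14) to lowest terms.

(t + 3)/(t + 2)

Repeated division with remainder:
  t**3 + 5t**2 + 13t + 21 = (t**3 + 4t**2 + 11t + 14) + (t**2 + 2t + 7)
  t**3 + 4t**2 + 11t + 14 = (t + 2)(t**2 + 2t + 7) + (0)
The last nonzero remainder t**2 + 2t + 7 is already monic.
Cancel t**2 + 2t + 7 from numerator and denominator to get the reduced form.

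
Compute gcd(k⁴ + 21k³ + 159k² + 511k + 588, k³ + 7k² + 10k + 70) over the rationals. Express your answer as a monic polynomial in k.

Repeated division with remainder:
  k⁴ + 21k³ + 159k² + 511k + 588 = (k + 14)(k³ + 7k² + 10k + 70) + (51k² + 301k - 392)
  k³ + 7k² + 10k + 70 = ((1/51)k + 56/2601)(51k² + 301k - 392) + ((29146/2601)k + 204022/2601)
  51k² + 301k - 392 = ((132651/29146)k - 72828/14573)((29146/2601)k + 204022/2601) + (0)
Last nonzero remainder: (29146/2601)k + 204022/2601. Dividing through by 29146/2601 gives the monic gcd k + 7.

k + 7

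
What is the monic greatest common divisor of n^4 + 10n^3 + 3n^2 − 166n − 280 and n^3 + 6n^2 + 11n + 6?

n + 2

Euclidean algorithm in ℚ[n]:
  n^4 + 10n^3 + 3n^2 − 166n − 280 = (n + 4)(n^3 + 6n^2 + 11n + 6) + (−32n^2 − 216n − 304)
  n^3 + 6n^2 + 11n + 6 = (−(1/32)n + 3/128)(−32n^2 − 216n − 304) + ((105/16)n + 105/8)
  −32n^2 − 216n − 304 = (−(512/105)n − 2432/105)((105/16)n + 105/8) + (0)
Last nonzero remainder: (105/16)n + 105/8. Dividing through by 105/16 gives the monic gcd n + 2.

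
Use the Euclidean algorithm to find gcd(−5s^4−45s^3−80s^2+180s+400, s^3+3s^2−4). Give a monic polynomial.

s+2

Euclidean algorithm in ℚ[s]:
  −5s^4−45s^3−80s^2+180s+400 = (−5s−30)(s^3+3s^2−4) + (10s^2+160s+280)
  s^3+3s^2−4 = ((1/10)s−13/10)(10s^2+160s+280) + (180s+360)
  10s^2+160s+280 = ((1/18)s+7/9)(180s+360) + (0)
Last nonzero remainder: 180s+360. Dividing through by 180 gives the monic gcd s+2.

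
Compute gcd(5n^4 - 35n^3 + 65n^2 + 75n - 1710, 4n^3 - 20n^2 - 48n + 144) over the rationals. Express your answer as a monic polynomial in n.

n^2 - 3n - 18

Euclidean algorithm in ℚ[n]:
  5n^4 - 35n^3 + 65n^2 + 75n - 1710 = ((5/4)n - 5/2)(4n^3 - 20n^2 - 48n + 144) + (75n^2 - 225n - 1350)
  4n^3 - 20n^2 - 48n + 144 = ((4/75)n - 8/75)(75n^2 - 225n - 1350) + (0)
Last nonzero remainder: 75n^2 - 225n - 1350. Dividing through by 75 gives the monic gcd n^2 - 3n - 18.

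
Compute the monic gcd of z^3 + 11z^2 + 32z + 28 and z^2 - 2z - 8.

Apply the Euclidean algorithm:
  z^3 + 11z^2 + 32z + 28 = (z + 13)(z^2 - 2z - 8) + (66z + 132)
  z^2 - 2z - 8 = ((1/66)z - 2/33)(66z + 132) + (0)
Last nonzero remainder: 66z + 132. Dividing through by 66 gives the monic gcd z + 2.

z + 2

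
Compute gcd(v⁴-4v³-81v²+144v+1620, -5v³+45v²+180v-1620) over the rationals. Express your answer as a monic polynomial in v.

v³-9v²-36v+324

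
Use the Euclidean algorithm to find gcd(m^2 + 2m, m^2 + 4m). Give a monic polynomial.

m

By polynomial division,
  m^2 + 2m = (m^2 + 4m) + (-2m)
  m^2 + 4m = (-(1/2)m - 2)(-2m) + (0)
Last nonzero remainder: -2m. Dividing through by -2 gives the monic gcd m.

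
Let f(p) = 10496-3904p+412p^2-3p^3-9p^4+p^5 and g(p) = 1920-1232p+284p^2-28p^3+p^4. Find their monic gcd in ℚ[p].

32-12p+p^2

Euclidean algorithm in ℚ[p]:
  p^5-9p^4-3p^3+412p^2-3904p+10496 = (p+19)(p^4-28p^3+284p^2-1232p+1920) + (245p^3-3752p^2+17584p-25984)
  p^4-28p^3+284p^2-1232p+1920 = ((1/245)p-444/8575)(245p^3-3752p^2+17584p-25984) + ((21996/1225)p^2-(263952/1225)p+703872/1225)
  245p^3-3752p^2+17584p-25984 = ((300125/21996)p-248675/5499)((21996/1225)p^2-(263952/1225)p+703872/1225) + (0)
Last nonzero remainder: (21996/1225)p^2-(263952/1225)p+703872/1225. Dividing through by 21996/1225 gives the monic gcd p^2-12p+32.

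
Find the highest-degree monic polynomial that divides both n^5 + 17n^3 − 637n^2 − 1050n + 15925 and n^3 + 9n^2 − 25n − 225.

n^2 − 25

Repeated division with remainder:
  n^5 + 17n^3 − 637n^2 − 1050n + 15925 = (n^2 − 9n + 123)(n^3 + 9n^2 − 25n − 225) + (−1744n^2 + 43600)
  n^3 + 9n^2 − 25n − 225 = (−(1/1744)n − 9/1744)(−1744n^2 + 43600) + (0)
Last nonzero remainder: −1744n^2 + 43600. Dividing through by −1744 gives the monic gcd n^2 − 25.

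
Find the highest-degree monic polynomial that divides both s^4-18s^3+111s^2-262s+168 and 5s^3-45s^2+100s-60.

By polynomial division,
  s^4-18s^3+111s^2-262s+168 = ((1/5)s-9/5)(5s^3-45s^2+100s-60) + (10s^2-70s+60)
  5s^3-45s^2+100s-60 = ((1/2)s-1)(10s^2-70s+60) + (0)
Last nonzero remainder: 10s^2-70s+60. Dividing through by 10 gives the monic gcd s^2-7s+6.

s^2-7s+6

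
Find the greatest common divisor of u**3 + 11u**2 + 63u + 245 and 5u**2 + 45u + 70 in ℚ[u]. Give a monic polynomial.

u + 7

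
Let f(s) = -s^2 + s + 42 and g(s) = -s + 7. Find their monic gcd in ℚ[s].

s - 7

Euclidean algorithm in ℚ[s]:
  -s^2 + s + 42 = (s + 6)(-s + 7) + (0)
Last nonzero remainder: -s + 7. Dividing through by -1 gives the monic gcd s - 7.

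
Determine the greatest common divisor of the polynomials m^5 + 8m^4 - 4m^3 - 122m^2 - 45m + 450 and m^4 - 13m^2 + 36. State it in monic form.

Euclidean algorithm in ℚ[m]:
  m^5 + 8m^4 - 4m^3 - 122m^2 - 45m + 450 = (m + 8)(m^4 - 13m^2 + 36) + (9m^3 - 18m^2 - 81m + 162)
  m^4 - 13m^2 + 36 = ((1/9)m + 2/9)(9m^3 - 18m^2 - 81m + 162) + (0)
Last nonzero remainder: 9m^3 - 18m^2 - 81m + 162. Dividing through by 9 gives the monic gcd m^3 - 2m^2 - 9m + 18.

m^3 - 2m^2 - 9m + 18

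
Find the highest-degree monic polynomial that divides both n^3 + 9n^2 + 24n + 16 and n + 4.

n + 4

Repeated division with remainder:
  n^3 + 9n^2 + 24n + 16 = (n^2 + 5n + 4)(n + 4) + (0)
The last nonzero remainder n + 4 is already monic.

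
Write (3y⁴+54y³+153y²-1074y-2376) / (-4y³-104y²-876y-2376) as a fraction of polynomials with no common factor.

(-3y²+6y+24)/(4y+24)

Euclidean algorithm in ℚ[y]:
  3y⁴+54y³+153y²-1074y-2376 = (-(3/4)y+6)(-4y³-104y²-876y-2376) + (120y²+2400y+11880)
  -4y³-104y²-876y-2376 = (-(1/30)y-1/5)(120y²+2400y+11880) + (0)
Last nonzero remainder: 120y²+2400y+11880. Dividing through by 120 gives the monic gcd y²+20y+99.
Cancel y²+20y+99 from numerator and denominator to get the reduced form.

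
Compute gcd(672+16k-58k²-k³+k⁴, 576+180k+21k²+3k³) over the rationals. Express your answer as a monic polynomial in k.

Apply the Euclidean algorithm:
  k⁴-k³-58k²+16k+672 = ((1/3)k-8/3)(3k³+21k²+180k+576) + (-62k²+304k+2208)
  3k³+21k²+180k+576 = (-(3/62)k-1107/1922)(-62k²+304k+2208) + ((443916/961)k+1775664/961)
  -62k²+304k+2208 = (-(29791/221958)k+44206/36993)((443916/961)k+1775664/961) + (0)
Last nonzero remainder: (443916/961)k+1775664/961. Dividing through by 443916/961 gives the monic gcd k+4.

4+k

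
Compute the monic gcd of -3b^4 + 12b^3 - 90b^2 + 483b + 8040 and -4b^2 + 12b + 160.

b^2 - 3b - 40

Repeated division with remainder:
  -3b^4 + 12b^3 - 90b^2 + 483b + 8040 = ((3/4)b^2 - (3/4)b + 201/4)(-4b^2 + 12b + 160) + (0)
Last nonzero remainder: -4b^2 + 12b + 160. Dividing through by -4 gives the monic gcd b^2 - 3b - 40.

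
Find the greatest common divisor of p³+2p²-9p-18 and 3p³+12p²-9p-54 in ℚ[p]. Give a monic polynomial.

p+3

Apply the Euclidean algorithm:
  p³+2p²-9p-18 = (1/3)(3p³+12p²-9p-54) + (-2p²-6p)
  3p³+12p²-9p-54 = (-(3/2)p-3/2)(-2p²-6p) + (-18p-54)
  -2p²-6p = ((1/9)p)(-18p-54) + (0)
Last nonzero remainder: -18p-54. Dividing through by -18 gives the monic gcd p+3.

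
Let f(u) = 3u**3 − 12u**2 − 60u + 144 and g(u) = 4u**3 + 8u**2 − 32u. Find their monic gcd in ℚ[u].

Repeated division with remainder:
  3u**3 − 12u**2 − 60u + 144 = (3/4)(4u**3 + 8u**2 − 32u) + (−18u**2 − 36u + 144)
  4u**3 + 8u**2 − 32u = (−(2/9)u)(−18u**2 − 36u + 144) + (0)
Last nonzero remainder: −18u**2 − 36u + 144. Dividing through by −18 gives the monic gcd u**2 + 2u − 8.

u**2 + 2u − 8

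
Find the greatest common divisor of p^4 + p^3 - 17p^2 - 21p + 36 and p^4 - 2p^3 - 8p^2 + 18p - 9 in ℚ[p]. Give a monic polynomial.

Apply the Euclidean algorithm:
  p^4 + p^3 - 17p^2 - 21p + 36 = (p^4 - 2p^3 - 8p^2 + 18p - 9) + (3p^3 - 9p^2 - 39p + 45)
  p^4 - 2p^3 - 8p^2 + 18p - 9 = ((1/3)p + 1/3)(3p^3 - 9p^2 - 39p + 45) + (8p^2 + 16p - 24)
  3p^3 - 9p^2 - 39p + 45 = ((3/8)p - 15/8)(8p^2 + 16p - 24) + (0)
Last nonzero remainder: 8p^2 + 16p - 24. Dividing through by 8 gives the monic gcd p^2 + 2p - 3.

p^2 + 2p - 3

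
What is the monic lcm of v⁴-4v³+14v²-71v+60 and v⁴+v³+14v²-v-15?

v⁵-3v⁴+10v³-57v²-11v+60

By polynomial division,
  v⁴-4v³+14v²-71v+60 = (v⁴+v³+14v²-v-15) + (-5v³-70v+75)
  v⁴+v³+14v²-v-15 = (-(1/5)v-1/5)(-5v³-70v+75) + (0)
Last nonzero remainder: -5v³-70v+75. Dividing through by -5 gives the monic gcd v³+14v-15.
Then lcm(f, g) = f·g / gcd(f, g); expanding and making the result monic gives the answer.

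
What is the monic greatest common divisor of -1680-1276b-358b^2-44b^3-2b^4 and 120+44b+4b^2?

30+11b+b^2

By polynomial division,
  -2b^4-44b^3-358b^2-1276b-1680 = (-(1/2)b^2-(11/2)b-14)(4b^2+44b+120) + (0)
Last nonzero remainder: 4b^2+44b+120. Dividing through by 4 gives the monic gcd b^2+11b+30.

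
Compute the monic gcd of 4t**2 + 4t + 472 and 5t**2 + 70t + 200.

1

Apply the Euclidean algorithm:
  4t**2 + 4t + 472 = (4/5)(5t**2 + 70t + 200) + (-52t + 312)
  5t**2 + 70t + 200 = (-(5/52)t - 25/13)(-52t + 312) + (800)
  -52t + 312 = (-(13/200)t + 39/100)(800) + (0)
The last nonzero remainder is the constant 800, so the polynomials are coprime and gcd = 1.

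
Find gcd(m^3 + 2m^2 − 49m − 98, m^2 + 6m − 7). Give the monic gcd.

Apply the Euclidean algorithm:
  m^3 + 2m^2 − 49m − 98 = (m − 4)(m^2 + 6m − 7) + (−18m − 126)
  m^2 + 6m − 7 = (−(1/18)m + 1/18)(−18m − 126) + (0)
Last nonzero remainder: −18m − 126. Dividing through by −18 gives the monic gcd m + 7.

m + 7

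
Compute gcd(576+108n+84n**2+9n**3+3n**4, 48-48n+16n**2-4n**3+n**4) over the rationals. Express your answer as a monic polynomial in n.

12+n**2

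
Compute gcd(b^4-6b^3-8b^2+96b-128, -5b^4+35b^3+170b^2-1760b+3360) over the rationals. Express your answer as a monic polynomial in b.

Euclidean algorithm in ℚ[b]:
  b^4-6b^3-8b^2+96b-128 = (-1/5)(-5b^4+35b^3+170b^2-1760b+3360) + (b^3+26b^2-256b+544)
  -5b^4+35b^3+170b^2-1760b+3360 = (-5b+165)(b^3+26b^2-256b+544) + (-5400b^2+43200b-86400)
  b^3+26b^2-256b+544 = (-(1/5400)b-17/2700)(-5400b^2+43200b-86400) + (0)
Last nonzero remainder: -5400b^2+43200b-86400. Dividing through by -5400 gives the monic gcd b^2-8b+16.

b^2-8b+16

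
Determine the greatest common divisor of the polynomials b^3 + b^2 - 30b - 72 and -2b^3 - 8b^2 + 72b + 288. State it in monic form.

Euclidean algorithm in ℚ[b]:
  b^3 + b^2 - 30b - 72 = (-1/2)(-2b^3 - 8b^2 + 72b + 288) + (-3b^2 + 6b + 72)
  -2b^3 - 8b^2 + 72b + 288 = ((2/3)b + 4)(-3b^2 + 6b + 72) + (0)
Last nonzero remainder: -3b^2 + 6b + 72. Dividing through by -3 gives the monic gcd b^2 - 2b - 24.

b^2 - 2b - 24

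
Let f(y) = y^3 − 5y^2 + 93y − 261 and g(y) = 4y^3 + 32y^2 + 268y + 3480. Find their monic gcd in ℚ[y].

y^2 − 2y + 87

By polynomial division,
  y^3 − 5y^2 + 93y − 261 = (1/4)(4y^3 + 32y^2 + 268y + 3480) + (−13y^2 + 26y − 1131)
  4y^3 + 32y^2 + 268y + 3480 = (−(4/13)y − 40/13)(−13y^2 + 26y − 1131) + (0)
Last nonzero remainder: −13y^2 + 26y − 1131. Dividing through by −13 gives the monic gcd y^2 − 2y + 87.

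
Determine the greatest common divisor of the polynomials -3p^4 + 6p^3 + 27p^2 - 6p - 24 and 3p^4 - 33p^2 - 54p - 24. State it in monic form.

p^3 - p^2 - 10p - 8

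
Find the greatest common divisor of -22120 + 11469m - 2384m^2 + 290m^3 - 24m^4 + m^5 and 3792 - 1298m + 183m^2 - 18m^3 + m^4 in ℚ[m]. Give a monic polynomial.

-632 + 111m - 12m^2 + m^3

Apply the Euclidean algorithm:
  m^5 - 24m^4 + 290m^3 - 2384m^2 + 11469m - 22120 = (m - 6)(m^4 - 18m^3 + 183m^2 - 1298m + 3792) + (-m^3 + 12m^2 - 111m + 632)
  m^4 - 18m^3 + 183m^2 - 1298m + 3792 = (-m + 6)(-m^3 + 12m^2 - 111m + 632) + (0)
Last nonzero remainder: -m^3 + 12m^2 - 111m + 632. Dividing through by -1 gives the monic gcd m^3 - 12m^2 + 111m - 632.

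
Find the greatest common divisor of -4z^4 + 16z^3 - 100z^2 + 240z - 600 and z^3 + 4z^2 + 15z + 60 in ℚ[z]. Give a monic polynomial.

Euclidean algorithm in ℚ[z]:
  -4z^4 + 16z^3 - 100z^2 + 240z - 600 = (-4z + 32)(z^3 + 4z^2 + 15z + 60) + (-168z^2 - 2520)
  z^3 + 4z^2 + 15z + 60 = (-(1/168)z - 1/42)(-168z^2 - 2520) + (0)
Last nonzero remainder: -168z^2 - 2520. Dividing through by -168 gives the monic gcd z^2 + 15.

z^2 + 15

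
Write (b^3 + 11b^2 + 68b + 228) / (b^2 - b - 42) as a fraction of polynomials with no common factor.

(b^2 + 5b + 38)/(b - 7)

Apply the Euclidean algorithm:
  b^3 + 11b^2 + 68b + 228 = (b + 12)(b^2 - b - 42) + (122b + 732)
  b^2 - b - 42 = ((1/122)b - 7/122)(122b + 732) + (0)
Last nonzero remainder: 122b + 732. Dividing through by 122 gives the monic gcd b + 6.
Cancel b + 6 from numerator and denominator to get the reduced form.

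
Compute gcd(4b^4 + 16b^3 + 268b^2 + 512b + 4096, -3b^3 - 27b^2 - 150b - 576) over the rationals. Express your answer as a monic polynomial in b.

b^2 + 3b + 32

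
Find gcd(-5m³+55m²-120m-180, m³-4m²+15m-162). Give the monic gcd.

m-6

Euclidean algorithm in ℚ[m]:
  -5m³+55m²-120m-180 = (-5)(m³-4m²+15m-162) + (35m²-45m-990)
  m³-4m²+15m-162 = ((1/35)m-19/245)(35m²-45m-990) + ((1950/49)m-11700/49)
  35m²-45m-990 = ((343/390)m+539/130)((1950/49)m-11700/49) + (0)
Last nonzero remainder: (1950/49)m-11700/49. Dividing through by 1950/49 gives the monic gcd m-6.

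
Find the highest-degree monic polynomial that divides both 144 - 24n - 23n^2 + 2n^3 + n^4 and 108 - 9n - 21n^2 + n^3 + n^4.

36 - 15n - 2n^2 + n^3

By polynomial division,
  n^4 + 2n^3 - 23n^2 - 24n + 144 = (n^4 + n^3 - 21n^2 - 9n + 108) + (n^3 - 2n^2 - 15n + 36)
  n^4 + n^3 - 21n^2 - 9n + 108 = (n + 3)(n^3 - 2n^2 - 15n + 36) + (0)
The last nonzero remainder n^3 - 2n^2 - 15n + 36 is already monic.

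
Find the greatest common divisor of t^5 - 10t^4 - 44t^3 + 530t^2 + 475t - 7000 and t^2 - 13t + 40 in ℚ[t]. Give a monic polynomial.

Euclidean algorithm in ℚ[t]:
  t^5 - 10t^4 - 44t^3 + 530t^2 + 475t - 7000 = (t^3 + 3t^2 - 45t - 175)(t^2 - 13t + 40) + (0)
The last nonzero remainder t^2 - 13t + 40 is already monic.

t^2 - 13t + 40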